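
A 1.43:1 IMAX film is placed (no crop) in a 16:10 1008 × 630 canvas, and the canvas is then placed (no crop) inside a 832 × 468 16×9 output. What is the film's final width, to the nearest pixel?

669 px

Inside the 1008×630 canvas the film is height-limited at 900.90 × 630.00.
Second fit — the 16:10 canvas into 832×468 spans the height: 748.80 × 468.00 (×0.7429 from 1008×630).
Applying the same ×0.7429: 900.90 → 669.24.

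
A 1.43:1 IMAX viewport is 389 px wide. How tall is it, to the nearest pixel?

272 px

At 1.43:1 IMAX, 389 / 1.430 ≈ 272.03.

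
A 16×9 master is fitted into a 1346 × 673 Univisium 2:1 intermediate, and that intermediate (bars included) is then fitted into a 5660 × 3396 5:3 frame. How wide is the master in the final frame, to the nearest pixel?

Inside the 1346×673 canvas the master is height-limited at 1196.44 × 673.00.
The Univisium 2:1 canvas is width-limited in 5660×3396, giving 5660.00 × 2830.00; scale factor 4.2051.
Applying the same ×4.2051: 1196.44 → 5031.11.

5031 px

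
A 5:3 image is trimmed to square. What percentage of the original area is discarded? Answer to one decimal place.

The height stays; only width is cut (since square is narrower than 5:3).
Fraction kept = (1.000)/(1.667) ≈ 60.00%, so 40.00% is lost.

40.0%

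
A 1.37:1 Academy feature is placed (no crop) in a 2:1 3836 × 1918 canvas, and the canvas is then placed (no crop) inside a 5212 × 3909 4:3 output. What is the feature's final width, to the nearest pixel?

1.37:1 Academy in 3836×1918: fills the height, so the feature is 2627.66 × 1918.00.
The 2:1 canvas is width-limited in 5212×3909, giving 5212.00 × 2606.00; scale factor 1.3587.
The feature scales with it: width 2627.66 × 1.3587 ≈ 3570.22.

3570 px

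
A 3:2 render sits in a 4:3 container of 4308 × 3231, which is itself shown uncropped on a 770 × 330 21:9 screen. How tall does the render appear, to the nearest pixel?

Inside the 4308×3231 canvas the render is width-limited at 4308.00 × 2872.00.
4:3 in 770×330: fills the height, so the intermediate becomes 440.00 × 330.00 — a scale of ×0.1021.
The render scales with it: height 2872.00 × 0.1021 ≈ 293.33.

293 px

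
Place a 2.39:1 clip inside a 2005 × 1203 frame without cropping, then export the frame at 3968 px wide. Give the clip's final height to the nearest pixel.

1660 px

In the 2005×1203 frame the clip fills the width: height = 2005 / 2.390 ≈ 838.91 px.
Resizing to 3968 px wide multiplies everything by 1.9791: 838.91 → 1660.25 px.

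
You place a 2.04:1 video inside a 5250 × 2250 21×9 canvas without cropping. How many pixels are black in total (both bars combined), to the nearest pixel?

1485000 pixels

2.04:1 (2.040) < 21×9 (2.333), so the video fills the height.
That makes the image 4590.0000 px wide (2250 × 2.040).
Leftover width: 5250 − 4590.0000 = 660.0000 px.
That's 660.0000 × 2250 ≈ 1485000 black pixels.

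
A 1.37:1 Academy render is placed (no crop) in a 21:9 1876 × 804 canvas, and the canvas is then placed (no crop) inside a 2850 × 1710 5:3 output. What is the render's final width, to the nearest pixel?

1673 px

Inside the 1876×804 canvas the render is height-limited at 1101.48 × 804.00.
The 21:9 canvas is width-limited in 2850×1710, giving 2850.00 × 1221.43; scale factor 1.5192.
Applying the same ×1.5192: 1101.48 → 1673.36.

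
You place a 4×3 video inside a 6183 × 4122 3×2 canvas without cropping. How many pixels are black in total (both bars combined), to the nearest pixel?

4×3 (1.333) < 3×2 (1.500), so the video fills the height.
The video is 4122 × 4/3 ≈ 5496.0000 px wide.
Black = 6183 − 5496.0000 = 687.0000 px.
Bar area = 687.0000 × 4122 ≈ 2831814 px.

2831814 pixels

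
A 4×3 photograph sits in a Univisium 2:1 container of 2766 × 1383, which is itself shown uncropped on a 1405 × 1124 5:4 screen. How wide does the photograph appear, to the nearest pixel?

937 px

Inside the 2766×1383 canvas the photograph is height-limited at 1844.00 × 1383.00.
Univisium 2:1 in 1405×1124: fills the width, so the intermediate becomes 1405.00 × 702.50 — a scale of ×0.5080.
The photograph scales with it: width 1844.00 × 0.5080 ≈ 936.67.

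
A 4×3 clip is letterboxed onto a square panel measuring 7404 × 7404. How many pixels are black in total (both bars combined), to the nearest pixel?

13704804 pixels

4×3 is wider than square, so it spans the full width.
Content height = 7404 × 3/4 ≈ 5553.0000 px.
Leftover height: 7404 − 5553.0000 = 1851.0000 px.
Across the 7404-px span: 1851.0000 × 7404 ≈ 13704804 px.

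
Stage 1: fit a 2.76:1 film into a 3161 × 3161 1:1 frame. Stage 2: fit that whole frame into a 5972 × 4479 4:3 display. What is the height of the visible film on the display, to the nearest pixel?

2.76:1 in 3161×3161: fills the width, so the film is 3161.00 × 1145.29.
Second fit — the 1:1 canvas into 5972×4479 spans the height: 4479.00 × 4479.00 (×1.4170 from 3161×3161).
The film scales with it: height 1145.29 × 1.4170 ≈ 1622.83.

1623 px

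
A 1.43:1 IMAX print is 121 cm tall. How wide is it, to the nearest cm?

173 cm

Width = 121 × 1.430 = 173.03.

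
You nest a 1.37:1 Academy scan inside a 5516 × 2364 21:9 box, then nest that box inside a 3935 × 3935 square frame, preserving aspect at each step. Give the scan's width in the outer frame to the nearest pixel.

2310 px

First fit — 1.37:1 Academy into 5516×2364 spans the height: 3238.68 × 2364.00.
21:9 in 3935×3935: fills the width, so the intermediate becomes 3935.00 × 1686.43 — a scale of ×0.7134.
The scan scales with it: width 3238.68 × 0.7134 ≈ 2310.41.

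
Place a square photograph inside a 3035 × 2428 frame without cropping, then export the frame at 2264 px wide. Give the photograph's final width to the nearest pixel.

Fitted into 3035×2428, the photograph spans the height; its width is 2428 × 1/1 ≈ 2428.00 px.
Scaling 3035 → 2264 is ×0.7460, so the width becomes 2428.00 × 0.7460 ≈ 1811.20 px.

1811 px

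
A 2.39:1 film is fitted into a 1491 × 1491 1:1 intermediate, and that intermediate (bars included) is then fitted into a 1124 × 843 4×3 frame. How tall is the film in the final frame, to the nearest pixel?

2.39:1 in 1491×1491: fills the width, so the film is 1491.00 × 623.85.
The 1:1 canvas is height-limited in 1124×843, giving 843.00 × 843.00; scale factor 0.5654.
The film scales with it: height 623.85 × 0.5654 ≈ 352.72.

353 px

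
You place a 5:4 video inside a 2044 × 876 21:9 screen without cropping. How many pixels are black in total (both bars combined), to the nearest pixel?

5:4 is narrower than 21:9, so it spans the full height.
That makes the image 1095.0000 px wide (876 × 5/4).
2044 − 1095.0000 = 949.0000 px of bars.
Across the 876-px span: 949.0000 × 876 ≈ 831324 px.

831324 pixels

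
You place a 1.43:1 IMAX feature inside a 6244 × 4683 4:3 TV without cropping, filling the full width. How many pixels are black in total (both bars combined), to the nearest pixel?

That makes the image 4366.4336 px tall (6244 / 1.430).
Black = 4683 − 4366.4336 = 316.5664 px.
Across the 6244-px span: 316.5664 × 6244 ≈ 1976641 px.

1976641 pixels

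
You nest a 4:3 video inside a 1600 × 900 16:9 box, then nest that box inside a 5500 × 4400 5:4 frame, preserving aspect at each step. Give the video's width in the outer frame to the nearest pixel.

Inside the 1600×900 canvas the video is height-limited at 1200.00 × 900.00.
The 16:9 canvas is width-limited in 5500×4400, giving 5500.00 × 3093.75; scale factor 3.4375.
Applying the same ×3.4375: 1200.00 → 4125.00.

4125 px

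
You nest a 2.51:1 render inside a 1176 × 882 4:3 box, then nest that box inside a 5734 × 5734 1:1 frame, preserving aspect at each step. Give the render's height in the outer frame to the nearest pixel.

Inside the 1176×882 canvas the render is width-limited at 1176.00 × 468.53.
4:3 in 5734×5734: fills the width, so the intermediate becomes 5734.00 × 4300.50 — a scale of ×4.8759.
So the render's height is 468.53 × 4.8759 ≈ 2284.46.

2284 px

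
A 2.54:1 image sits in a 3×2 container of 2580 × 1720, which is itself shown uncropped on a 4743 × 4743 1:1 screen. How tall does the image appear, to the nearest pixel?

2.54:1 in 2580×1720: fills the width, so the image is 2580.00 × 1015.75.
The 3×2 canvas is width-limited in 4743×4743, giving 4743.00 × 3162.00; scale factor 1.8384.
The image scales with it: height 1015.75 × 1.8384 ≈ 1867.32.

1867 px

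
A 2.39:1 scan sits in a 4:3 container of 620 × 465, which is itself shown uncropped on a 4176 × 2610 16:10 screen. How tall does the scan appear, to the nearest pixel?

1456 px

Inside the 620×465 canvas the scan is width-limited at 620.00 × 259.41.
The 4:3 canvas is height-limited in 4176×2610, giving 3480.00 × 2610.00; scale factor 5.6129.
The scan scales with it: height 259.41 × 5.6129 ≈ 1456.07.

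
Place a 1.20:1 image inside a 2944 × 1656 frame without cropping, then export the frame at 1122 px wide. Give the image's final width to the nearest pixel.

757 px

At 2944×1656 the image is height-limited, so width = 1656 × 1.200 ≈ 1987.20 px.
Resizing to 1122 px wide multiplies everything by 0.3811: 1987.20 → 757.35 px.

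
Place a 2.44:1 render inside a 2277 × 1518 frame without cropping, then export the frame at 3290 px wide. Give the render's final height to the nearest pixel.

At 2277×1518 the render is width-limited, so height = 2277 / 2.440 ≈ 933.20 px.
Resizing to 3290 px wide multiplies everything by 1.4449: 933.20 → 1348.36 px.

1348 px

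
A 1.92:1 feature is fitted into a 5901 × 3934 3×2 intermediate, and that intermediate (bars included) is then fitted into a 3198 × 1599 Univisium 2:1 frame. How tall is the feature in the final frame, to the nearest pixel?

1.92:1 in 5901×3934: fills the width, so the feature is 5901.00 × 3073.44.
Second fit — the 3×2 canvas into 3198×1599 spans the height: 2398.50 × 1599.00 (×0.4065 from 5901×3934).
The feature scales with it: height 3073.44 × 0.4065 ≈ 1249.22.

1249 px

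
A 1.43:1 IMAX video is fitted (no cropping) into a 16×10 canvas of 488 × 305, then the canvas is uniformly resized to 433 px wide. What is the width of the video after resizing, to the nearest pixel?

387 px

Fitted into 488×305, the video spans the height; its width is 305 × 1.430 ≈ 436.15 px.
The frame scales by 433/488 = 0.8873; 436.15 × 0.8873 ≈ 386.99 px.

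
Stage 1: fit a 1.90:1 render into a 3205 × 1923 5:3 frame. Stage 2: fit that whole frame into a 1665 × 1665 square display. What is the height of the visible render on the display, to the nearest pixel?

876 px

Inside the 3205×1923 canvas the render is width-limited at 3205.00 × 1686.84.
Second fit — the 5:3 canvas into 1665×1665 spans the width: 1665.00 × 999.00 (×0.5195 from 3205×1923).
Applying the same ×0.5195: 1686.84 → 876.32.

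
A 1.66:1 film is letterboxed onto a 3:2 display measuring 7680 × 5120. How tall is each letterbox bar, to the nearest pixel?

1.66:1 (1.660) > 3:2 (1.500), so the film fills the width.
That makes the image 4626.51 px tall (7680 / 1.660).
5120 − 4626.51 = 493.49 px of bars (246.75 each).

247 px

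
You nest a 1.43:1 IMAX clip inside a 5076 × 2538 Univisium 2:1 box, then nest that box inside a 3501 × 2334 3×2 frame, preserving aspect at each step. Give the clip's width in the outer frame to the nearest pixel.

2503 px

1.43:1 IMAX in 5076×2538: fills the height, so the clip is 3629.34 × 2538.00.
Second fit — the Univisium 2:1 canvas into 3501×2334 spans the width: 3501.00 × 1750.50 (×0.6897 from 5076×2538).
The clip scales with it: width 3629.34 × 0.6897 ≈ 2503.22.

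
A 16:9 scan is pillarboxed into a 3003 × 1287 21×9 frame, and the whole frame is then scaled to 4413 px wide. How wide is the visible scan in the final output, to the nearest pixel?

In the 3003×1287 frame the scan fills the height: width = 1287 × 16/9 ≈ 2288.00 px.
Resizing to 4413 px wide multiplies everything by 1.4695: 2288.00 → 3362.29 px.

3362 px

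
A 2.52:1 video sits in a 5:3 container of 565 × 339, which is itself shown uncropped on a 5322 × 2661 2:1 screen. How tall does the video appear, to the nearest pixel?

Inside the 565×339 canvas the video is width-limited at 565.00 × 224.21.
The 5:3 canvas is height-limited in 5322×2661, giving 4435.00 × 2661.00; scale factor 7.8496.
So the video's height is 224.21 × 7.8496 ≈ 1759.92.

1760 px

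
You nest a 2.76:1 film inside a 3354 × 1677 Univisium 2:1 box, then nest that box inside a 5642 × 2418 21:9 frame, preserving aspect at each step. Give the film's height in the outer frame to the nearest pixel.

2.76:1 in 3354×1677: fills the width, so the film is 3354.00 × 1215.22.
Second fit — the Univisium 2:1 canvas into 5642×2418 spans the height: 4836.00 × 2418.00 (×1.4419 from 3354×1677).
Applying the same ×1.4419: 1215.22 → 1752.17.

1752 px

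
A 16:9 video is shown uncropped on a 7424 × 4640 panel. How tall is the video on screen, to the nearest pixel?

4176 px

16:9 (1.778) > 16:10 (1.600), so the video fills the width.
The video is 7424 × 9/16 ≈ 4176.00 px tall.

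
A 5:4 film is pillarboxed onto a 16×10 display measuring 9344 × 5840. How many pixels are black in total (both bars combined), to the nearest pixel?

Since 1.250 < 1.600, the film is height-limited.
The film is 5840 × 5/4 ≈ 7300.0000 px wide.
Leftover width: 9344 − 7300.0000 = 2044.0000 px.
Across the 5840-px span: 2044.0000 × 5840 ≈ 11936960 px.

11936960 pixels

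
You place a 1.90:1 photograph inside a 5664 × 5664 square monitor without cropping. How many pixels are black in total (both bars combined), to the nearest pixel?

1.90:1 is wider than square, so it spans the full width.
Content height = 5664 / 1.900 ≈ 2981.0526 px.
Black = 5664 − 2981.0526 = 2682.9474 px.
That's 2682.9474 × 5664 ≈ 15196214 black pixels.

15196214 pixels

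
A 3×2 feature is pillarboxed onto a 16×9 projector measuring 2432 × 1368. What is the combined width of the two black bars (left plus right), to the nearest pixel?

380 px

3×2 (1.500) < 16×9 (1.778), so the feature fills the height.
Content width = 1368 × 3/2 ≈ 2052.00 px.
Leftover width: 2432 − 2052.00 = 380.00 px.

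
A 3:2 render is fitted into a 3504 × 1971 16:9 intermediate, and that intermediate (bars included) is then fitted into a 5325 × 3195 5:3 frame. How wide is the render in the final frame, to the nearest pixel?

First fit — 3:2 into 3504×1971 spans the height: 2956.50 × 1971.00.
The 16:9 canvas is width-limited in 5325×3195, giving 5325.00 × 2995.31; scale factor 1.5197.
Applying the same ×1.5197: 2956.50 → 4492.97.

4493 px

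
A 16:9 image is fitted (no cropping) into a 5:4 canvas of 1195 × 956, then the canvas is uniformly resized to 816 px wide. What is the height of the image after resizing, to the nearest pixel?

459 px

At 1195×956 the image is width-limited, so height = 1195 × 9/16 ≈ 672.19 px.
Resizing to 816 px wide multiplies everything by 0.6828: 672.19 → 459.00 px.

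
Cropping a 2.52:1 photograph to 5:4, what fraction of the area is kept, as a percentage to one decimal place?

5:4 is narrower than 2.52:1, so the crop keeps the full height and trims the width.
Fraction kept = (1.250)/(2.520) ≈ 49.60%.

49.6%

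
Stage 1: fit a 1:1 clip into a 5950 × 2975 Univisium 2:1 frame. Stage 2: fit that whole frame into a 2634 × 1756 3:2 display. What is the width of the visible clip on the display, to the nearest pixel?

First fit — 1:1 into 5950×2975 spans the height: 2975.00 × 2975.00.
The Univisium 2:1 canvas is width-limited in 2634×1756, giving 2634.00 × 1317.00; scale factor 0.4427.
Applying the same ×0.4427: 2975.00 → 1317.00.

1317 px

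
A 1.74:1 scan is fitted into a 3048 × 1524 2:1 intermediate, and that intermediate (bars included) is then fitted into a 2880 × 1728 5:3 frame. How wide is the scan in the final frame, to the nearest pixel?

2506 px

First fit — 1.74:1 into 3048×1524 spans the height: 2651.76 × 1524.00.
2:1 in 2880×1728: fills the width, so the intermediate becomes 2880.00 × 1440.00 — a scale of ×0.9449.
Applying the same ×0.9449: 2651.76 → 2505.60.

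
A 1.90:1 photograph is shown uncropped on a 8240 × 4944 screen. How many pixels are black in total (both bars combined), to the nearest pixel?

5002981 pixels

Since 1.900 > 1.667, the photograph is width-limited.
That makes the image 4336.8421 px tall (8240 / 1.900).
4944 − 4336.8421 = 607.1579 px of bars.
That's 607.1579 × 8240 ≈ 5002981 black pixels.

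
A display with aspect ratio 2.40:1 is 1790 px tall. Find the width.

Width = 1790 × 2.400 = 4296.

4296 px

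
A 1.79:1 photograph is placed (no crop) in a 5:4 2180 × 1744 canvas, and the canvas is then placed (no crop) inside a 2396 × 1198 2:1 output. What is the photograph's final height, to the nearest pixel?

837 px

Inside the 2180×1744 canvas the photograph is width-limited at 2180.00 × 1217.88.
5:4 in 2396×1198: fills the height, so the intermediate becomes 1497.50 × 1198.00 — a scale of ×0.6869.
The photograph scales with it: height 1217.88 × 0.6869 ≈ 836.59.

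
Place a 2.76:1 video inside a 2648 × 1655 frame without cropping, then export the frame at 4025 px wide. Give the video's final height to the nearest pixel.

1458 px

Fitted into 2648×1655, the video spans the width; its height is 2648 / 2.760 ≈ 959.42 px.
Scaling 2648 → 4025 is ×1.5200, so the height becomes 959.42 × 1.5200 ≈ 1458.33 px.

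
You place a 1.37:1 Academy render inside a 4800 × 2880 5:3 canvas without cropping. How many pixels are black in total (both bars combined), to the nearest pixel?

1.37:1 Academy is narrower than 5:3, so it spans the full height.
Content width = 2880 × 1.370 ≈ 3945.6000 px.
Black = 4800 − 3945.6000 = 854.4000 px.
Across the 2880-px span: 854.4000 × 2880 ≈ 2460672 px.

2460672 pixels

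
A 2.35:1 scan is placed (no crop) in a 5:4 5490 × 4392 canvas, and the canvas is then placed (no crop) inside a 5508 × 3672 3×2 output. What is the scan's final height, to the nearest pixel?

2.35:1 in 5490×4392: fills the width, so the scan is 5490.00 × 2336.17.
5:4 in 5508×3672: fills the height, so the intermediate becomes 4590.00 × 3672.00 — a scale of ×0.8361.
So the scan's height is 2336.17 × 0.8361 ≈ 1953.19.

1953 px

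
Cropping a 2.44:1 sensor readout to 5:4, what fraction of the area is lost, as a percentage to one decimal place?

48.8%

Going from 2.44:1 to 5:4 means cutting width while keeping height.
(1.250)/(2.440) ≈ 0.512 of the area survives, leaving 48.77% discarded.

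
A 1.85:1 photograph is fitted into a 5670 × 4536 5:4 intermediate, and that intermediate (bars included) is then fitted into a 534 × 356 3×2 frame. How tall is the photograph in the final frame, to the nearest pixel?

1.85:1 in 5670×4536: fills the width, so the photograph is 5670.00 × 3064.86.
Second fit — the 5:4 canvas into 534×356 spans the height: 445.00 × 356.00 (×0.0785 from 5670×4536).
So the photograph's height is 3064.86 × 0.0785 ≈ 240.54.

241 px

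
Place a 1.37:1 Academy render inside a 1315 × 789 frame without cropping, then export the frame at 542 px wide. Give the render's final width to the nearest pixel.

At 1315×789 the render is height-limited, so width = 789 × 1.370 ≈ 1080.93 px.
Scaling 1315 → 542 is ×0.4122, so the width becomes 1080.93 × 0.4122 ≈ 445.52 px.

446 px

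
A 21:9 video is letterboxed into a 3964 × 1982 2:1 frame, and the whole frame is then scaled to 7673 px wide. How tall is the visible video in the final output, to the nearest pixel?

In the 3964×1982 frame the video fills the width: height = 3964 × 9/21 ≈ 1698.86 px.
Scaling 3964 → 7673 is ×1.9357, so the height becomes 1698.86 × 1.9357 ≈ 3288.43 px.

3288 px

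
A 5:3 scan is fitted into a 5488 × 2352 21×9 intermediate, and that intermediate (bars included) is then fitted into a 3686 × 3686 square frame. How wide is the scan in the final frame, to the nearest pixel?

2633 px

Inside the 5488×2352 canvas the scan is height-limited at 3920.00 × 2352.00.
The 21×9 canvas is width-limited in 3686×3686, giving 3686.00 × 1579.71; scale factor 0.6716.
The scan scales with it: width 3920.00 × 0.6716 ≈ 2632.86.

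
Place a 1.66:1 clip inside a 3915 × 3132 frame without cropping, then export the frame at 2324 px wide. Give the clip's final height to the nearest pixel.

1400 px

In the 3915×3132 frame the clip fills the width: height = 3915 / 1.660 ≈ 2358.43 px.
Resizing to 2324 px wide multiplies everything by 0.5936: 2358.43 → 1400.00 px.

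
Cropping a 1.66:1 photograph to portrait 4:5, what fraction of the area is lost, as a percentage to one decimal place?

The height stays; only width is cut (since portrait 4:5 is narrower than 1.66:1).
Fraction kept = (0.800)/(1.660) ≈ 48.19%, so 51.81% is lost.

51.8%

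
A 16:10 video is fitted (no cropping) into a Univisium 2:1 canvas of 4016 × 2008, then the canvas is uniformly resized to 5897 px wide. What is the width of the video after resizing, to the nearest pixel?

4718 px

In the 4016×2008 frame the video fills the height: width = 2008 × 16/10 ≈ 3212.80 px.
Scaling 4016 → 5897 is ×1.4684, so the width becomes 3212.80 × 1.4684 ≈ 4717.60 px.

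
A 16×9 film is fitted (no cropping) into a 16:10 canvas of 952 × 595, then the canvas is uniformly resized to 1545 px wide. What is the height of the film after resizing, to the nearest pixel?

At 952×595 the film is width-limited, so height = 952 × 9/16 ≈ 535.50 px.
Scaling 952 → 1545 is ×1.6229, so the height becomes 535.50 × 1.6229 ≈ 869.06 px.

869 px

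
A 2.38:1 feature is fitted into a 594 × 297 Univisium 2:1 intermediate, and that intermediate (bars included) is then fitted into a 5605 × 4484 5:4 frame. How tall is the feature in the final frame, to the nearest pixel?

2355 px

First fit — 2.38:1 into 594×297 spans the width: 594.00 × 249.58.
Univisium 2:1 in 5605×4484: fills the width, so the intermediate becomes 5605.00 × 2802.50 — a scale of ×9.4360.
Applying the same ×9.4360: 249.58 → 2355.04.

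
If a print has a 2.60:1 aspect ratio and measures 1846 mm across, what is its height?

710 mm

At 2.60:1, 1846 / 2.600 ≈ 710.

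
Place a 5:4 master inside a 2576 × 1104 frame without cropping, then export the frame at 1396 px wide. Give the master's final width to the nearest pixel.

748 px

In the 2576×1104 frame the master fills the height: width = 1104 × 5/4 ≈ 1380.00 px.
Resizing to 1396 px wide multiplies everything by 0.5419: 1380.00 → 747.86 px.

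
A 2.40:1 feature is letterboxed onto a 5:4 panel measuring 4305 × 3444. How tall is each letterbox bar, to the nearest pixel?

Since 2.400 > 1.250, the feature is width-limited.
The feature is 4305 / 2.400 ≈ 1793.75 px tall.
3444 − 1793.75 = 1650.25 px of bars (825.12 each).

825 px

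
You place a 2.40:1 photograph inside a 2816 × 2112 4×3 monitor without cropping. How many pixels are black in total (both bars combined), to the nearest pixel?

2643285 pixels

2.40:1 is wider than 4×3, so it spans the full width.
That makes the image 1173.3333 px tall (2816 / 2.400).
Black = 2112 − 1173.3333 = 938.6667 px.
That's 938.6667 × 2816 ≈ 2643285 black pixels.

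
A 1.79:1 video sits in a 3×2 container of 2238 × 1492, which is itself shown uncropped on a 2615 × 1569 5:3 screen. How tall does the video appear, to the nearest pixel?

1.79:1 in 2238×1492: fills the width, so the video is 2238.00 × 1250.28.
3×2 in 2615×1569: fills the height, so the intermediate becomes 2353.50 × 1569.00 — a scale of ×1.0516.
Applying the same ×1.0516: 1250.28 → 1314.80.

1315 px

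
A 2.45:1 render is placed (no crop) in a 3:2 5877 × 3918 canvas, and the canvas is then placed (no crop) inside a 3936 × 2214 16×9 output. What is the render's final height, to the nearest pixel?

Inside the 5877×3918 canvas the render is width-limited at 5877.00 × 2398.78.
Second fit — the 3:2 canvas into 3936×2214 spans the height: 3321.00 × 2214.00 (×0.5651 from 5877×3918).
The render scales with it: height 2398.78 × 0.5651 ≈ 1355.51.

1356 px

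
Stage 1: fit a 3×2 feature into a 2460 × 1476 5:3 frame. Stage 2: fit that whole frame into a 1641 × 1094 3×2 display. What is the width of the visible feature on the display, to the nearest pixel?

1477 px

Inside the 2460×1476 canvas the feature is height-limited at 2214.00 × 1476.00.
5:3 in 1641×1094: fills the width, so the intermediate becomes 1641.00 × 984.60 — a scale of ×0.6671.
Applying the same ×0.6671: 2214.00 → 1476.90.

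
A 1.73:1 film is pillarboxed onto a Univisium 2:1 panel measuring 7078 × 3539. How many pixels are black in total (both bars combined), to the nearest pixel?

3381621 pixels

1.73:1 (1.730) < Univisium 2:1 (2.000), so the film fills the height.
The film is 3539 × 1.730 ≈ 6122.4700 px wide.
Leftover width: 7078 − 6122.4700 = 955.5300 px.
That's 955.5300 × 3539 ≈ 3381621 black pixels.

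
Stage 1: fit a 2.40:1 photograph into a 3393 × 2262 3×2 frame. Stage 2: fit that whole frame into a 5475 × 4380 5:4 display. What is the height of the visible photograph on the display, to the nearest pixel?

2281 px

2.40:1 in 3393×2262: fills the width, so the photograph is 3393.00 × 1413.75.
Second fit — the 3×2 canvas into 5475×4380 spans the width: 5475.00 × 3650.00 (×1.6136 from 3393×2262).
Applying the same ×1.6136: 1413.75 → 2281.25.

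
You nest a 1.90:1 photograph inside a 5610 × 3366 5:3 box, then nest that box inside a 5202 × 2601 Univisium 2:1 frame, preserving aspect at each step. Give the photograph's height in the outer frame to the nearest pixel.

1.90:1 in 5610×3366: fills the width, so the photograph is 5610.00 × 2952.63.
Second fit — the 5:3 canvas into 5202×2601 spans the height: 4335.00 × 2601.00 (×0.7727 from 5610×3366).
Applying the same ×0.7727: 2952.63 → 2281.58.

2282 px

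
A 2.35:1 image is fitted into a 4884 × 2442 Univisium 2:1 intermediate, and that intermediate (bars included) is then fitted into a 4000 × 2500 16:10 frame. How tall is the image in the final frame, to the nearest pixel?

1702 px

2.35:1 in 4884×2442: fills the width, so the image is 4884.00 × 2078.30.
The Univisium 2:1 canvas is width-limited in 4000×2500, giving 4000.00 × 2000.00; scale factor 0.8190.
So the image's height is 2078.30 × 0.8190 ≈ 1702.13.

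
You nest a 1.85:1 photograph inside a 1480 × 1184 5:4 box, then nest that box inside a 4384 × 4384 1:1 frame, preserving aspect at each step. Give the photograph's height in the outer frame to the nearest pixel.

2370 px

1.85:1 in 1480×1184: fills the width, so the photograph is 1480.00 × 800.00.
The 5:4 canvas is width-limited in 4384×4384, giving 4384.00 × 3507.20; scale factor 2.9622.
Applying the same ×2.9622: 800.00 → 2369.73.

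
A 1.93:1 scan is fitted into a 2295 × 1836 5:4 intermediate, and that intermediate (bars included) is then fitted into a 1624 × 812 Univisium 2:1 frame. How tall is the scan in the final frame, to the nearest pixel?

526 px

1.93:1 in 2295×1836: fills the width, so the scan is 2295.00 × 1189.12.
The 5:4 canvas is height-limited in 1624×812, giving 1015.00 × 812.00; scale factor 0.4423.
So the scan's height is 1189.12 × 0.4423 ≈ 525.91.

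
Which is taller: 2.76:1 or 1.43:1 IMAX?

1.43:1 IMAX

2.76 and 1.43; 2.76 > 1.43. The smaller width-to-height ratio is the taller frame.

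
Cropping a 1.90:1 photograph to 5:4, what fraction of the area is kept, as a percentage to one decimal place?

65.8%

Going from 1.90:1 to 5:4 means cutting width while keeping height.
Fraction kept = (1.250)/(1.900) ≈ 65.79%.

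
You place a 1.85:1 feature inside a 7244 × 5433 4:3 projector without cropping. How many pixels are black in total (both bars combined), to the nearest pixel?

1.85:1 is wider than 4:3, so it spans the full width.
Content height = 7244 / 1.850 ≈ 3915.6757 px.
5433 − 3915.6757 = 1517.3243 px of bars.
That's 1517.3243 × 7244 ≈ 10991497 black pixels.

10991497 pixels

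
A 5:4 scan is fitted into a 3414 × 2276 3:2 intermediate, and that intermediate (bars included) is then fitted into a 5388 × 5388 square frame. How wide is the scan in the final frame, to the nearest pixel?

4490 px

Inside the 3414×2276 canvas the scan is height-limited at 2845.00 × 2276.00.
Second fit — the 3:2 canvas into 5388×5388 spans the width: 5388.00 × 3592.00 (×1.5782 from 3414×2276).
The scan scales with it: width 2845.00 × 1.5782 ≈ 4490.00.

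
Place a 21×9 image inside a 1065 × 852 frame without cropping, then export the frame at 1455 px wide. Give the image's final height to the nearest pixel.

In the 1065×852 frame the image fills the width: height = 1065 × 9/21 ≈ 456.43 px.
Scaling 1065 → 1455 is ×1.3662, so the height becomes 456.43 × 1.3662 ≈ 623.57 px.

624 px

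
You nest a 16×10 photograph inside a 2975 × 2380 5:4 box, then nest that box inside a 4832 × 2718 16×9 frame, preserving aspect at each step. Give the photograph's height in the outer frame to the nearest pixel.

First fit — 16×10 into 2975×2380 spans the width: 2975.00 × 1859.38.
Second fit — the 5:4 canvas into 4832×2718 spans the height: 3397.50 × 2718.00 (×1.1420 from 2975×2380).
Applying the same ×1.1420: 1859.38 → 2123.44.

2123 px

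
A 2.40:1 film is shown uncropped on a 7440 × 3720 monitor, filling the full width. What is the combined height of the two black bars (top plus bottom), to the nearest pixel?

620 px

That makes the image 3100.00 px tall (7440 / 2.400).
3720 − 3100.00 = 620.00 px of bars.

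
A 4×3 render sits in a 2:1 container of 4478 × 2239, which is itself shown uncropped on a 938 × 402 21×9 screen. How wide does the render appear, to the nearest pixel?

536 px

Inside the 4478×2239 canvas the render is height-limited at 2985.33 × 2239.00.
The 2:1 canvas is height-limited in 938×402, giving 804.00 × 402.00; scale factor 0.1795.
So the render's width is 2985.33 × 0.1795 ≈ 536.00.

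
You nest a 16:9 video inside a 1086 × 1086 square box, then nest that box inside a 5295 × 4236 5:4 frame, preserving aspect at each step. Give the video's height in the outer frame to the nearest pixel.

2383 px

Inside the 1086×1086 canvas the video is width-limited at 1086.00 × 610.88.
The square canvas is height-limited in 5295×4236, giving 4236.00 × 4236.00; scale factor 3.9006.
The video scales with it: height 610.88 × 3.9006 ≈ 2382.75.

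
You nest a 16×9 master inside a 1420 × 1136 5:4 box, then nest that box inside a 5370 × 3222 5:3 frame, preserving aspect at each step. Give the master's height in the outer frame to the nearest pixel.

First fit — 16×9 into 1420×1136 spans the width: 1420.00 × 798.75.
5:4 in 5370×3222: fills the height, so the intermediate becomes 4027.50 × 3222.00 — a scale of ×2.8363.
So the master's height is 798.75 × 2.8363 ≈ 2265.47.

2265 px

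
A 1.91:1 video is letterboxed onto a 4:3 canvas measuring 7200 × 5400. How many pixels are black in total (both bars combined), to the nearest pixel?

11738639 pixels

Since 1.910 > 1.333, the video is width-limited.
The video is 7200 / 1.910 ≈ 3769.6335 px tall.
Leftover height: 5400 − 3769.6335 = 1630.3665 px.
Bar area = 1630.3665 × 7200 ≈ 11738639 px.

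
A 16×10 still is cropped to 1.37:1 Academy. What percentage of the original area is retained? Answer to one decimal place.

The height stays; only width is cut (since 1.37:1 Academy is narrower than 16×10).
(1.370)/(1.600) ≈ 0.856 of the area survives.

85.6%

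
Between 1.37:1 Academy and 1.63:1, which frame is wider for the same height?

1.63:1

1.37 and 1.63; 1.63 > 1.37.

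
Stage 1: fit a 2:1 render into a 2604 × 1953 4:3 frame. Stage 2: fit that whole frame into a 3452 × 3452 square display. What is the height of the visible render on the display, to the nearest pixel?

1726 px

2:1 in 2604×1953: fills the width, so the render is 2604.00 × 1302.00.
4:3 in 3452×3452: fills the width, so the intermediate becomes 3452.00 × 2589.00 — a scale of ×1.3257.
So the render's height is 1302.00 × 1.3257 ≈ 1726.00.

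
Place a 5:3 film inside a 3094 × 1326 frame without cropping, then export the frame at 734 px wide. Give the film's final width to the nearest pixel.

In the 3094×1326 frame the film fills the height: width = 1326 × 5/3 ≈ 2210.00 px.
Scaling 3094 → 734 is ×0.2372, so the width becomes 2210.00 × 0.2372 ≈ 524.29 px.

524 px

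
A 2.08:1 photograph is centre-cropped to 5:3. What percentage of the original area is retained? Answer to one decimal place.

80.1%

The height stays; only width is cut (since 5:3 is narrower than 2.08:1).
(1.667)/(2.080) ≈ 0.801 of the area survives.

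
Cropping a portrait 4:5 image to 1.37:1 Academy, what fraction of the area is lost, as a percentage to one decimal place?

1.37:1 Academy is wider than portrait 4:5, so the crop keeps the full width and trims the height.
Area ratio = (0.800)/(1.370) = 58.39%; the remaining 41.61% is cropped out.

41.6%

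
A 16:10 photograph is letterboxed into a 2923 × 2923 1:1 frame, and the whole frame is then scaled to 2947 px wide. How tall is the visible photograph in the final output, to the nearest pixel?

In the 2923×2923 frame the photograph fills the width: height = 2923 × 10/16 ≈ 1826.88 px.
Resizing to 2947 px wide multiplies everything by 1.0082: 1826.88 → 1841.88 px.

1842 px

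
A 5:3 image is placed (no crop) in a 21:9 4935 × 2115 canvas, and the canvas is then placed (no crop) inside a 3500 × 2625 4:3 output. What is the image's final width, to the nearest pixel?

2500 px

5:3 in 4935×2115: fills the height, so the image is 3525.00 × 2115.00.
Second fit — the 21:9 canvas into 3500×2625 spans the width: 3500.00 × 1500.00 (×0.7092 from 4935×2115).
The image scales with it: width 3525.00 × 0.7092 ≈ 2500.00.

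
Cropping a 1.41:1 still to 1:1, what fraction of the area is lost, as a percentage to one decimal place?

1:1 is narrower than 1.41:1, so the crop keeps the full height and trims the width.
Area ratio = (1.000)/(1.410) = 70.92%; the remaining 29.08% is cropped out.

29.1%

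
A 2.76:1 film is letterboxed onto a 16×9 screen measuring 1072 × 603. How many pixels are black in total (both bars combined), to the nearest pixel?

Since 2.760 > 1.778, the film is width-limited.
The film is 1072 / 2.760 ≈ 388.4058 px tall.
603 − 388.4058 = 214.5942 px of bars.
Across the 1072-px span: 214.5942 × 1072 ≈ 230045 px.

230045 pixels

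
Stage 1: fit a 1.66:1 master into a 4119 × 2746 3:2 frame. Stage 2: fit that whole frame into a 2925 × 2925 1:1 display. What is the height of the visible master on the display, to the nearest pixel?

1762 px

1.66:1 in 4119×2746: fills the width, so the master is 4119.00 × 2481.33.
The 3:2 canvas is width-limited in 2925×2925, giving 2925.00 × 1950.00; scale factor 0.7101.
So the master's height is 2481.33 × 0.7101 ≈ 1762.05.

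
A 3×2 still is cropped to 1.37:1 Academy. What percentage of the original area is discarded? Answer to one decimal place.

The height stays; only width is cut (since 1.37:1 Academy is narrower than 3×2).
(1.370)/(1.500) ≈ 0.913 of the area survives, leaving 8.67% discarded.

8.7%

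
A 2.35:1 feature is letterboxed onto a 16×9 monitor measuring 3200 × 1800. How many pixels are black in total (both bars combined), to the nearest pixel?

Since 2.350 > 1.778, the feature is width-limited.
The feature is 3200 / 2.350 ≈ 1361.7021 px tall.
1800 − 1361.7021 = 438.2979 px of bars.
That's 438.2979 × 3200 ≈ 1402553 black pixels.

1402553 pixels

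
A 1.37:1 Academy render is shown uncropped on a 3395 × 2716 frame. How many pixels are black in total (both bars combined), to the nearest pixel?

Since 1.370 > 1.250, the render is width-limited.
That makes the image 2478.1022 px tall (3395 / 1.370).
2716 − 2478.1022 = 237.8978 px of bars.
Across the 3395-px span: 237.8978 × 3395 ≈ 807663 px.

807663 pixels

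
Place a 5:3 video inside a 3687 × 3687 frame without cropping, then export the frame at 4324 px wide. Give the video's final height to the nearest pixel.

In the 3687×3687 frame the video fills the width: height = 3687 × 3/5 ≈ 2212.20 px.
Scaling 3687 → 4324 is ×1.1728, so the height becomes 2212.20 × 1.1728 ≈ 2594.40 px.

2594 px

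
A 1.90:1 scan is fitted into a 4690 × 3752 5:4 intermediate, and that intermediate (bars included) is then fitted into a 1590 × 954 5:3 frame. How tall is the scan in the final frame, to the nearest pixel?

Inside the 4690×3752 canvas the scan is width-limited at 4690.00 × 2468.42.
The 5:4 canvas is height-limited in 1590×954, giving 1192.50 × 954.00; scale factor 0.2543.
The scan scales with it: height 2468.42 × 0.2543 ≈ 627.63.

628 px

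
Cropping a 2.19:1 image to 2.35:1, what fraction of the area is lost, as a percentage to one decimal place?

6.8%

2.35:1 is wider than 2.19:1, so the crop keeps the full width and trims the height.
(2.190)/(2.350) ≈ 0.932 of the area survives, leaving 6.81% discarded.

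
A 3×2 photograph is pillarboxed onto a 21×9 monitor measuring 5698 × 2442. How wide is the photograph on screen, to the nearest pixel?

3663 px

Since 1.500 < 2.333, the photograph is height-limited.
The photograph is 2442 × 3/2 ≈ 3663.00 px wide.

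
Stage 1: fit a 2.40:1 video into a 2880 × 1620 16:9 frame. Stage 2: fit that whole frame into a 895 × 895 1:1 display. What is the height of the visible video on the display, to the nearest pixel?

2.40:1 in 2880×1620: fills the width, so the video is 2880.00 × 1200.00.
Second fit — the 16:9 canvas into 895×895 spans the width: 895.00 × 503.44 (×0.3108 from 2880×1620).
The video scales with it: height 1200.00 × 0.3108 ≈ 372.92.

373 px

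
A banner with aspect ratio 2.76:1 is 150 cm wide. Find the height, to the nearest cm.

54 cm

At 2.76:1, 150 / 2.760 ≈ 54.35.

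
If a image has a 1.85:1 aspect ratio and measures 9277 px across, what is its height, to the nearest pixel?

5015 px

9277 / 1.850 = 5014.59.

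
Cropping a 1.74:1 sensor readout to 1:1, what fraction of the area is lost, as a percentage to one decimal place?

The height stays; only width is cut (since 1:1 is narrower than 1.74:1).
(1.000)/(1.740) ≈ 0.575 of the area survives, leaving 42.53% discarded.

42.5%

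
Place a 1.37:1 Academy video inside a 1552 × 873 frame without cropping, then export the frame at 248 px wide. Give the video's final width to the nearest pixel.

191 px

Fitted into 1552×873, the video spans the height; its width is 873 × 1.370 ≈ 1196.01 px.
Resizing to 248 px wide multiplies everything by 0.1598: 1196.01 → 191.12 px.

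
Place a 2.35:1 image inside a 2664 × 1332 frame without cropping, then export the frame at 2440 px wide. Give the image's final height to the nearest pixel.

At 2664×1332 the image is width-limited, so height = 2664 / 2.350 ≈ 1133.62 px.
The frame scales by 2440/2664 = 0.9159; 1133.62 × 0.9159 ≈ 1038.30 px.

1038 px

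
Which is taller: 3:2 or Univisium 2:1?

3:2 = 1.5 and Univisium 2:1 = 2; 2 > 1.5. The smaller width-to-height ratio is the taller frame.

3:2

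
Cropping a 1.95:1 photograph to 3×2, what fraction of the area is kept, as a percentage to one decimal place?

76.9%

Going from 1.95:1 to 3×2 means cutting width while keeping height.
(1.500)/(1.950) ≈ 0.769 of the area survives.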